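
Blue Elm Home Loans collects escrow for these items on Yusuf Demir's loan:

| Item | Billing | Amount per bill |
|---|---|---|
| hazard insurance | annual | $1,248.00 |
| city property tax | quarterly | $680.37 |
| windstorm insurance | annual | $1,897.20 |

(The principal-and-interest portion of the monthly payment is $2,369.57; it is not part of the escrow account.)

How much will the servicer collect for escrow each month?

Hazard insurance — $1,248.00 per year
City property tax — $680.37 × 4 = $2,721.48 per year
Windstorm insurance — $1,897.20 per year
Total per year = $5,866.68
Monthly = $5,866.68 / 12 = $488.89

$488.89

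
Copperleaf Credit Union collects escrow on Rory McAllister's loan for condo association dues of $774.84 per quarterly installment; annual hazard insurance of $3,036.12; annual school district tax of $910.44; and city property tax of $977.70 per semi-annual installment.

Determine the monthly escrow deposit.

$750.11

Condo association dues: $774.84 × 4 = $3,099.36/yr
Hazard insurance: $3,036.12/yr
School district tax: $910.44/yr
City property tax: $977.70 × 2 = $1,955.40/yr
Combined annual = $3,099.36 + $3,036.12 + $910.44 + $1,955.40 = $9,001.32
Monthly = $9,001.32 / 12 = $750.11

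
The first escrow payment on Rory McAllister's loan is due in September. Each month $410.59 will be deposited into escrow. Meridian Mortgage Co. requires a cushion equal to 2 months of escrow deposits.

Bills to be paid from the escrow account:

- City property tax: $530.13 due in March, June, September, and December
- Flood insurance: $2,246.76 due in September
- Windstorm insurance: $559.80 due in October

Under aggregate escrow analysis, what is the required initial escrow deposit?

$3,336.69

Cushion = 2 × $410.59 = $821.18
Trial balance (start $0, +$410.59 each month, − disbursements):
  Sep: +$410.59 − $2,776.89 → -$2,366.30
  Oct: +$410.59 − $559.80 → -$2,515.51
  Nov: +$410.59 → -$2,104.92
  Dec: +$410.59 − $530.13 → -$2,224.46
  Jan: +$410.59 → -$1,813.87
  Feb: +$410.59 → -$1,403.28
  Mar: +$410.59 − $530.13 → -$1,522.82
  Apr: +$410.59 → -$1,112.23
  May: +$410.59 → -$701.64
  Jun: +$410.59 − $530.13 → -$821.18
  Jul: +$410.59 → -$410.59
  Aug: +$410.59 → $0.00
Lowest trial balance = -$2,515.51 (Oct)
Initial deposit = cushion − low point = $821.18 − (-$2,515.51) = $3,336.69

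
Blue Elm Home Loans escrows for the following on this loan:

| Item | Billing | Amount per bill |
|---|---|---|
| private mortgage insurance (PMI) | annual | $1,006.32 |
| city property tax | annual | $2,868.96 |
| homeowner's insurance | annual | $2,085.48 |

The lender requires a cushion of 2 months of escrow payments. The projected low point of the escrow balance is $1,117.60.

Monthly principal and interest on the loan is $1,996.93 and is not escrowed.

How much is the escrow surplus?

$124.14

Private mortgage insurance (PMI): $1,006.32 annually
City property tax: $2,868.96 annually
Homeowner's insurance: $2,085.48 annually
Annual escrow total = $5,960.76
Base monthly escrow = $5,960.76 / 12 = $496.73
Cushion = 2 × $496.73 = $993.46
Excess over cushion: $1,117.60 − $993.46 = $124.14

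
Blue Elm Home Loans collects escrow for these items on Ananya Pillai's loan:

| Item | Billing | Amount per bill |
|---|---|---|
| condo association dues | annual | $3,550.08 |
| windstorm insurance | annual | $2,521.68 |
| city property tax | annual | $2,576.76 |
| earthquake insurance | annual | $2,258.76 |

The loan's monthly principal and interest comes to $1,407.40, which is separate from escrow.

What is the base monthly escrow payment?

Condo association dues: $3,550.08 annually
Windstorm insurance: $2,521.68 annually
City property tax: $2,576.76 annually
Earthquake insurance: $2,258.76 annually
Yearly total = $3,550.08 + $2,521.68 + $2,576.76 + $2,258.76 = $10,907.28
Base monthly escrow = $10,907.28 / 12 = $908.94

$908.94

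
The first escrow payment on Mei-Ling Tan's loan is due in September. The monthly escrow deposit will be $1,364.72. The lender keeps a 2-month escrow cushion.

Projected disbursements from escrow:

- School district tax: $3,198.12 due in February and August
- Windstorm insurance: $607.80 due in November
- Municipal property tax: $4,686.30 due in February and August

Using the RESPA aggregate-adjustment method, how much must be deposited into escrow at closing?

$3,033.34

Cushion = 2 × $1,364.72 = $2,729.44
Trial balance (start $0, +$1,364.72 each month, − disbursements):
  Sep: +$1,364.72 → $1,364.72
  Oct: +$1,364.72 → $2,729.44
  Nov: +$1,364.72 − $607.80 → $3,486.36
  Dec: +$1,364.72 → $4,851.08
  Jan: +$1,364.72 → $6,215.80
  Feb: +$1,364.72 − $7,884.42 → -$303.90
  Mar: +$1,364.72 → $1,060.82
  Apr: +$1,364.72 → $2,425.54
  May: +$1,364.72 → $3,790.26
  Jun: +$1,364.72 → $5,154.98
  Jul: +$1,364.72 → $6,519.70
  Aug: +$1,364.72 − $7,884.42 → $0.00
Lowest trial balance = -$303.90 (Feb)
Initial deposit = cushion − low point = $2,729.44 − (-$303.90) = $3,033.34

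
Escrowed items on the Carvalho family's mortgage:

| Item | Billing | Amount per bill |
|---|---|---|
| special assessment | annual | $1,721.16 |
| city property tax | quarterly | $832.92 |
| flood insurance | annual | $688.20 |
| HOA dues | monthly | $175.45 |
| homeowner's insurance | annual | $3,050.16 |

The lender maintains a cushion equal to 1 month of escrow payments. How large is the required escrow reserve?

Special assessment = $1,721.16/yr
City property tax = $832.92 × 4 = $3,331.68/yr
Flood insurance = $688.20/yr
HOA dues = $175.45 × 12 = $2,105.40/yr
Homeowner's insurance = $3,050.16/yr
Yearly total = $10,896.60
Per month = $10,896.60 ÷ 12 = $908.05
Required cushion = 1 × $908.05 = $908.05

$908.05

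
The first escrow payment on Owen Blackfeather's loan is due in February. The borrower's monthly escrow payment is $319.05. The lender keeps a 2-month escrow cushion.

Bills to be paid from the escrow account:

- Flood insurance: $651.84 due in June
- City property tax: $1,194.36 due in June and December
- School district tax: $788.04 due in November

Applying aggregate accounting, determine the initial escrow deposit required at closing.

$957.15

Cushion = 2 × $319.05 = $638.10
Trial balance (start $0, +$319.05 each month, − disbursements):
  Feb: +$319.05 → $319.05
  Mar: +$319.05 → $638.10
  Apr: +$319.05 → $957.15
  May: +$319.05 → $1,276.20
  Jun: +$319.05 − $1,846.20 → -$250.95
  Jul: +$319.05 → $68.10
  Aug: +$319.05 → $387.15
  Sep: +$319.05 → $706.20
  Oct: +$319.05 → $1,025.25
  Nov: +$319.05 − $788.04 → $556.26
  Dec: +$319.05 − $1,194.36 → -$319.05
  Jan: +$319.05 → $0.00
Lowest trial balance = -$319.05 (Dec)
Initial deposit = cushion − low point = $638.10 − (-$319.05) = $957.15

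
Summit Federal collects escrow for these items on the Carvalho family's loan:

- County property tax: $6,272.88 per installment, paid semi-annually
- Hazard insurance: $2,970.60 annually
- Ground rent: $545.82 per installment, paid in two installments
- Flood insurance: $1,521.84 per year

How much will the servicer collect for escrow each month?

$1,510.82

County property tax = $6,272.88 × 2 = $12,545.76 annually
Hazard insurance = $2,970.60 annually
Ground rent = $545.82 × 2 = $1,091.64 annually
Flood insurance = $1,521.84 annually
Combined annual = $12,545.76 + $2,970.60 + $1,091.64 + $1,521.84 = $18,129.84
Monthly escrow = $18,129.84 ÷ 12 = $1,510.82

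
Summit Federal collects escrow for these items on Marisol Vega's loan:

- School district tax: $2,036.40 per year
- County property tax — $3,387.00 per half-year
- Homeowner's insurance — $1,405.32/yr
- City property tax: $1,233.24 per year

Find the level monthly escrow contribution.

$954.08

School district tax = $2,036.40 per year
County property tax = $3,387.00 × 2 = $6,774.00 per year
Homeowner's insurance = $1,405.32 per year
City property tax = $1,233.24 per year
Combined annual = $11,448.96
Base monthly escrow = $11,448.96 / 12 = $954.08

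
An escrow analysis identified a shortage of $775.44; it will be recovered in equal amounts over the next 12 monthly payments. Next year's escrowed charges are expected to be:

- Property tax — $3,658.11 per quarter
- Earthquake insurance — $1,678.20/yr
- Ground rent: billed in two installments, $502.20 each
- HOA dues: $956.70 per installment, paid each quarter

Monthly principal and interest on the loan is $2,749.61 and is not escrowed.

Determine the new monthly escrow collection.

Property tax — $3,658.11 × 4 = $14,632.44 per year
Earthquake insurance — $1,678.20 per year
Ground rent — $502.20 × 2 = $1,004.40 per year
HOA dues — $956.70 × 4 = $3,826.80 per year
Total annual escrow = $21,141.84
Base monthly escrow = $21,141.84 / 12 = $1,761.82
Shortage spread = $775.44 / 12 = $64.62/mo
New monthly escrow = $1,761.82 + $64.62 = $1,826.44

$1,826.44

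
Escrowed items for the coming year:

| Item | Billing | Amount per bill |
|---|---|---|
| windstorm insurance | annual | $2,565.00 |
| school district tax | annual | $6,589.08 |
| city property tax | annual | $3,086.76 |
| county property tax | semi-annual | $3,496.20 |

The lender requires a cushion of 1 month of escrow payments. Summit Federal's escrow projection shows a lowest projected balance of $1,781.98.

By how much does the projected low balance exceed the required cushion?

$179.21

Windstorm insurance — $2,565.00 per year
School district tax — $6,589.08 per year
City property tax — $3,086.76 per year
County property tax — $3,496.20 × 2 = $6,992.40 per year
Total per year = $2,565.00 + $6,589.08 + $3,086.76 + $6,992.40 = $19,233.24
Monthly escrow = $19,233.24 / 12 = $1,602.77
Required cushion = 1 × $1,602.77 = $1,602.77
Surplus = $1,781.98 − $1,602.77 = $179.21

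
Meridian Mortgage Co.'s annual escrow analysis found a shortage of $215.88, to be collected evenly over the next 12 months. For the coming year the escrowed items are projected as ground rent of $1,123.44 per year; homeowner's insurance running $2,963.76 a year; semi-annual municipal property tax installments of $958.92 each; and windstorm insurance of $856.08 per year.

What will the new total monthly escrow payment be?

$589.75

Ground rent — $1,123.44 annually
Homeowner's insurance — $2,963.76 annually
Municipal property tax — $958.92 × 2 = $1,917.84 annually
Windstorm insurance — $856.08 annually
Total annual escrow = $1,123.44 + $2,963.76 + $1,917.84 + $856.08 = $6,861.12
Monthly = $6,861.12 ÷ 12 = $571.76
Shortage spread = $215.88 / 12 = $17.99/mo
New monthly escrow = $571.76 + $17.99 = $589.75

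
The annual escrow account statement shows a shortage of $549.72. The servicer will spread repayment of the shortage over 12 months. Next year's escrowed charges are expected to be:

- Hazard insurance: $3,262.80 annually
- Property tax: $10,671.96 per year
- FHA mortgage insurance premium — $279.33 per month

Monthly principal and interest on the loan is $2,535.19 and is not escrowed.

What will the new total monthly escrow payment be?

Hazard insurance: $3,262.80 per year
Property tax: $10,671.96 per year
FHA mortgage insurance premium: $279.33 × 12 = $3,351.96 per year
Combined annual = $3,262.80 + $10,671.96 + $3,351.96 = $17,286.72
Base monthly escrow = $17,286.72 ÷ 12 = $1,440.56
Shortage spread = $549.72 / 12 = $45.81/mo
Adjusted monthly = $1,440.56 + $45.81 = $1,486.37

$1,486.37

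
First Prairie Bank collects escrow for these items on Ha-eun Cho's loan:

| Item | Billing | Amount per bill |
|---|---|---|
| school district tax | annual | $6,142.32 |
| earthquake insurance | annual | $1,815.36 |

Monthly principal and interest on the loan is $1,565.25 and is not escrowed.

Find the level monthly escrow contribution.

School district tax — $6,142.32 annually
Earthquake insurance — $1,815.36 annually
Combined annual = $7,957.68
Monthly escrow = $7,957.68 ÷ 12 = $663.14

$663.14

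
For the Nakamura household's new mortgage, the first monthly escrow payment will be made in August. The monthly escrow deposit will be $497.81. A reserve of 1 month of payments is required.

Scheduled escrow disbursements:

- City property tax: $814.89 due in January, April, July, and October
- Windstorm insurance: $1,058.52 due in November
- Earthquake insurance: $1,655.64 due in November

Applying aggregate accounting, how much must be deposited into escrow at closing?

Cushion = 1 × $497.81 = $497.81
Trial balance (start $0, +$497.81 each month, − disbursements):
  Aug: +$497.81 → $497.81
  Sep: +$497.81 → $995.62
  Oct: +$497.81 − $814.89 → $678.54
  Nov: +$497.81 − $2,714.16 → -$1,537.81
  Dec: +$497.81 → -$1,040.00
  Jan: +$497.81 − $814.89 → -$1,357.08
  Feb: +$497.81 → -$859.27
  Mar: +$497.81 → -$361.46
  Apr: +$497.81 − $814.89 → -$678.54
  May: +$497.81 → -$180.73
  Jun: +$497.81 → $317.08
  Jul: +$497.81 − $814.89 → $0.00
Lowest trial balance = -$1,537.81 (Nov)
Initial deposit = cushion − low point = $497.81 − (-$1,537.81) = $2,035.62

$2,035.62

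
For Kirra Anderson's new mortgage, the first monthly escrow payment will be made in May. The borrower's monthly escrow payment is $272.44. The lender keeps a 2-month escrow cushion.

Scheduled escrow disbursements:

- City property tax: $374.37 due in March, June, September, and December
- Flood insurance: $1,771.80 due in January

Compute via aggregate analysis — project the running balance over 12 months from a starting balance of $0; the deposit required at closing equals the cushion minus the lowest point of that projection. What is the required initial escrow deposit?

Cushion = 2 × $272.44 = $544.88
Trial balance (start $0, +$272.44 each month, − disbursements):
  May: +$272.44 → $272.44
  Jun: +$272.44 − $374.37 → $170.51
  Jul: +$272.44 → $442.95
  Aug: +$272.44 → $715.39
  Sep: +$272.44 − $374.37 → $613.46
  Oct: +$272.44 → $885.90
  Nov: +$272.44 → $1,158.34
  Dec: +$272.44 − $374.37 → $1,056.41
  Jan: +$272.44 − $1,771.80 → -$442.95
  Feb: +$272.44 → -$170.51
  Mar: +$272.44 − $374.37 → -$272.44
  Apr: +$272.44 → $0.00
Lowest trial balance = -$442.95 (Jan)
Initial deposit = cushion − low point = $544.88 − (-$442.95) = $987.83

$987.83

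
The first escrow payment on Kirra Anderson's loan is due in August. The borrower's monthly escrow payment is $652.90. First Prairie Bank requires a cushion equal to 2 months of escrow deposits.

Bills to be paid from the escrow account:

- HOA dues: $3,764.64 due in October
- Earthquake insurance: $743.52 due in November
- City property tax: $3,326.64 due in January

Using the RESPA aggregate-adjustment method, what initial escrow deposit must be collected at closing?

$5,223.20

Cushion = 2 × $652.90 = $1,305.80
Trial balance (start $0, +$652.90 each month, − disbursements):
  Aug: +$652.90 → $652.90
  Sep: +$652.90 → $1,305.80
  Oct: +$652.90 − $3,764.64 → -$1,805.94
  Nov: +$652.90 − $743.52 → -$1,896.56
  Dec: +$652.90 → -$1,243.66
  Jan: +$652.90 − $3,326.64 → -$3,917.40
  Feb: +$652.90 → -$3,264.50
  Mar: +$652.90 → -$2,611.60
  Apr: +$652.90 → -$1,958.70
  May: +$652.90 → -$1,305.80
  Jun: +$652.90 → -$652.90
  Jul: +$652.90 → $0.00
Lowest trial balance = -$3,917.40 (Jan)
Initial deposit = cushion − low point = $1,305.80 − (-$3,917.40) = $5,223.20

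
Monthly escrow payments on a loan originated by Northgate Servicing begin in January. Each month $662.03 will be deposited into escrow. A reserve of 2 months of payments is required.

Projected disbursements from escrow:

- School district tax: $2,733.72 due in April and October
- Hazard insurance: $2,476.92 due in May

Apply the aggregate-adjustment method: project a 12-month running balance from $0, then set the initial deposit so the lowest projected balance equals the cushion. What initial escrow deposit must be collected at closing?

$3,224.55

Cushion = 2 × $662.03 = $1,324.06
Trial balance (start $0, +$662.03 each month, − disbursements):
  Jan: +$662.03 → $662.03
  Feb: +$662.03 → $1,324.06
  Mar: +$662.03 → $1,986.09
  Apr: +$662.03 − $2,733.72 → -$85.60
  May: +$662.03 − $2,476.92 → -$1,900.49
  Jun: +$662.03 → -$1,238.46
  Jul: +$662.03 → -$576.43
  Aug: +$662.03 → $85.60
  Sep: +$662.03 → $747.63
  Oct: +$662.03 − $2,733.72 → -$1,324.06
  Nov: +$662.03 → -$662.03
  Dec: +$662.03 → $0.00
Lowest trial balance = -$1,900.49 (May)
Initial deposit = cushion − low point = $1,324.06 − (-$1,900.49) = $3,224.55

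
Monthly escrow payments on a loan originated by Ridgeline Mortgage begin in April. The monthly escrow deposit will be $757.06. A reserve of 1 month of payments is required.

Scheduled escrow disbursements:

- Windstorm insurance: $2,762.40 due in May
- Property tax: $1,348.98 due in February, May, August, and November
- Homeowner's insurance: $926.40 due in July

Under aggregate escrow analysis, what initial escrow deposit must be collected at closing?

$3,358.52

Cushion = 1 × $757.06 = $757.06
Trial balance (start $0, +$757.06 each month, − disbursements):
  Apr: +$757.06 → $757.06
  May: +$757.06 − $4,111.38 → -$2,597.26
  Jun: +$757.06 → -$1,840.20
  Jul: +$757.06 − $926.40 → -$2,009.54
  Aug: +$757.06 − $1,348.98 → -$2,601.46
  Sep: +$757.06 → -$1,844.40
  Oct: +$757.06 → -$1,087.34
  Nov: +$757.06 − $1,348.98 → -$1,679.26
  Dec: +$757.06 → -$922.20
  Jan: +$757.06 → -$165.14
  Feb: +$757.06 − $1,348.98 → -$757.06
  Mar: +$757.06 → $0.00
Lowest trial balance = -$2,601.46 (Aug)
Initial deposit = cushion − low point = $757.06 − (-$2,601.46) = $3,358.52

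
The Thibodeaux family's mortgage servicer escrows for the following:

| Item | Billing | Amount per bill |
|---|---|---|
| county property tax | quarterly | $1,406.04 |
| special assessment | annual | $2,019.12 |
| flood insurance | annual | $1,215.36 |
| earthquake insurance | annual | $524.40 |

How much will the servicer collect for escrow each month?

County property tax = $1,406.04 × 4 = $5,624.16/yr
Special assessment = $2,019.12/yr
Flood insurance = $1,215.36/yr
Earthquake insurance = $524.40/yr
Combined annual = $9,383.04
Monthly escrow = $9,383.04 ÷ 12 = $781.92

$781.92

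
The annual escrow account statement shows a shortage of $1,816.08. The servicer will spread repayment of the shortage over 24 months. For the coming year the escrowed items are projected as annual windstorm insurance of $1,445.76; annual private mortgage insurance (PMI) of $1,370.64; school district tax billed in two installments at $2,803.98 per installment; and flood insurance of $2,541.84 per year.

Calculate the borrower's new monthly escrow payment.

Windstorm insurance = $1,445.76/yr
Private mortgage insurance (PMI) = $1,370.64/yr
School district tax = $2,803.98 × 2 = $5,607.96/yr
Flood insurance = $2,541.84/yr
Yearly total = $1,445.76 + $1,370.64 + $5,607.96 + $2,541.84 = $10,966.20
Base monthly escrow = $10,966.20 ÷ 12 = $913.85
Shortage spread = $1,816.08 ÷ 24 = $75.67/mo
New monthly escrow = $913.85 + $75.67 = $989.52

$989.52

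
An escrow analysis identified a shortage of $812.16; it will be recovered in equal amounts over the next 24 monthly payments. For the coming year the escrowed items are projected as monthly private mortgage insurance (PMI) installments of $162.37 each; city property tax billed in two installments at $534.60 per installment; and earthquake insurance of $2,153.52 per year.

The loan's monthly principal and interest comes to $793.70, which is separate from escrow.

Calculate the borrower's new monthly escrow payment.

$464.77

Private mortgage insurance (PMI) — $162.37 × 12 = $1,948.44 annually
City property tax — $534.60 × 2 = $1,069.20 annually
Earthquake insurance — $2,153.52 annually
Combined annual = $1,948.44 + $1,069.20 + $2,153.52 = $5,171.16
Monthly = $5,171.16 ÷ 12 = $430.93
Shortage spread = $812.16 / 24 = $33.84/mo
New monthly escrow = $430.93 + $33.84 = $464.77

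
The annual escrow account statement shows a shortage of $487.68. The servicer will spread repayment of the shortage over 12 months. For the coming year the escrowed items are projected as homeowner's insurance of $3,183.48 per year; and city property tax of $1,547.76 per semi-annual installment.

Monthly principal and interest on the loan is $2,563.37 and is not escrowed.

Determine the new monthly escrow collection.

$563.89

Homeowner's insurance — $3,183.48 per year
City property tax — $1,547.76 × 2 = $3,095.52 per year
Combined annual = $3,183.48 + $3,095.52 = $6,279.00
Monthly = $6,279.00 / 12 = $523.25
Shortage per month = $487.68 / 12 = $40.64
New monthly escrow = $523.25 + $40.64 = $563.89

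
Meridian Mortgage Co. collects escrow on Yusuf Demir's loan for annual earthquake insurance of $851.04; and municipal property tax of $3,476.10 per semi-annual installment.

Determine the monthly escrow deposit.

$650.27

Earthquake insurance = $851.04/yr
Municipal property tax = $3,476.10 × 2 = $6,952.20/yr
Total per year = $851.04 + $6,952.20 = $7,803.24
Monthly escrow = $7,803.24 / 12 = $650.27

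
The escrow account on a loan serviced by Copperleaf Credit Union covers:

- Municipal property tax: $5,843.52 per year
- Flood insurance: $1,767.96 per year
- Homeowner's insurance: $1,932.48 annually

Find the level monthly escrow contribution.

Municipal property tax — $5,843.52/yr
Flood insurance — $1,767.96/yr
Homeowner's insurance — $1,932.48/yr
Total annual escrow = $9,543.96
Monthly escrow = $9,543.96 / 12 = $795.33

$795.33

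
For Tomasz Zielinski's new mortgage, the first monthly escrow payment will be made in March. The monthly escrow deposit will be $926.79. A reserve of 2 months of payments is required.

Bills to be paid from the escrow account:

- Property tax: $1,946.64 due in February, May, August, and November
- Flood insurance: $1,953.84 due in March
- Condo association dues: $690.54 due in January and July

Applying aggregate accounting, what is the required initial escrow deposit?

$2,973.69

Cushion = 2 × $926.79 = $1,853.58
Trial balance (start $0, +$926.79 each month, − disbursements):
  Mar: +$926.79 − $1,953.84 → -$1,027.05
  Apr: +$926.79 → -$100.26
  May: +$926.79 − $1,946.64 → -$1,120.11
  Jun: +$926.79 → -$193.32
  Jul: +$926.79 − $690.54 → $42.93
  Aug: +$926.79 − $1,946.64 → -$976.92
  Sep: +$926.79 → -$50.13
  Oct: +$926.79 → $876.66
  Nov: +$926.79 − $1,946.64 → -$143.19
  Dec: +$926.79 → $783.60
  Jan: +$926.79 − $690.54 → $1,019.85
  Feb: +$926.79 − $1,946.64 → $0.00
Lowest trial balance = -$1,120.11 (May)
Initial deposit = cushion − low point = $1,853.58 − (-$1,120.11) = $2,973.69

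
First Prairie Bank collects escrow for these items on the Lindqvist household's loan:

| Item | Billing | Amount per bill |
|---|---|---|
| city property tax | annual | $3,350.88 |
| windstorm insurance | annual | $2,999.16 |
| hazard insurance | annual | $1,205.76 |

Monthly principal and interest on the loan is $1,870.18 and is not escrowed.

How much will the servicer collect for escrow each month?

City property tax — $3,350.88/yr
Windstorm insurance — $2,999.16/yr
Hazard insurance — $1,205.76/yr
Yearly total = $3,350.88 + $2,999.16 + $1,205.76 = $7,555.80
Monthly = $7,555.80 / 12 = $629.65

$629.65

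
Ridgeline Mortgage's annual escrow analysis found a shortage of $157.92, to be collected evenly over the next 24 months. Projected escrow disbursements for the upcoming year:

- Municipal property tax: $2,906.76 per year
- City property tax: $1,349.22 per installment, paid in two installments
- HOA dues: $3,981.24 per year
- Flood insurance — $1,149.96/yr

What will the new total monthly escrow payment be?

Municipal property tax: $2,906.76
City property tax: $1,349.22 × 2 = $2,698.44
HOA dues: $3,981.24
Flood insurance: $1,149.96
Total annual escrow = $2,906.76 + $2,698.44 + $3,981.24 + $1,149.96 = $10,736.40
Monthly escrow = $10,736.40 ÷ 12 = $894.70
Shortage per month = $157.92 / 24 = $6.58
Adjusted monthly = $894.70 + $6.58 = $901.28

$901.28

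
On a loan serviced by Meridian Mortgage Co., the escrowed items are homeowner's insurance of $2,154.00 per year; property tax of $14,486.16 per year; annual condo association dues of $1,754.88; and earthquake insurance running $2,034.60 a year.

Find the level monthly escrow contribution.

$1,702.47

Homeowner's insurance = $2,154.00 annually
Property tax = $14,486.16 annually
Condo association dues = $1,754.88 annually
Earthquake insurance = $2,034.60 annually
Yearly total = $20,429.64
Per month = $20,429.64 / 12 = $1,702.47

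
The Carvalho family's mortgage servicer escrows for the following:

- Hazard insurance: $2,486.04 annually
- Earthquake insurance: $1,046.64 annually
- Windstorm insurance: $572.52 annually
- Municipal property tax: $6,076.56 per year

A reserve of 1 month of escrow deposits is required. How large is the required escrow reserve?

Hazard insurance: $2,486.04 annually
Earthquake insurance: $1,046.64 annually
Windstorm insurance: $572.52 annually
Municipal property tax: $6,076.56 annually
Total per year = $2,486.04 + $1,046.64 + $572.52 + $6,076.56 = $10,181.76
Base monthly escrow = $10,181.76 ÷ 12 = $848.48
Required cushion = 1 × $848.48 = $848.48

$848.48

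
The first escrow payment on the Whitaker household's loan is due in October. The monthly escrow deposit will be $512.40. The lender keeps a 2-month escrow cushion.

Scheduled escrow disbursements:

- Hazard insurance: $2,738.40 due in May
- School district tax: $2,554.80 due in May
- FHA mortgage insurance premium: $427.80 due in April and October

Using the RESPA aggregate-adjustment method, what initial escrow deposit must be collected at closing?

$3,074.40

Cushion = 2 × $512.40 = $1,024.80
Trial balance (start $0, +$512.40 each month, − disbursements):
  Oct: +$512.40 − $427.80 → $84.60
  Nov: +$512.40 → $597.00
  Dec: +$512.40 → $1,109.40
  Jan: +$512.40 → $1,621.80
  Feb: +$512.40 → $2,134.20
  Mar: +$512.40 → $2,646.60
  Apr: +$512.40 − $427.80 → $2,731.20
  May: +$512.40 − $5,293.20 → -$2,049.60
  Jun: +$512.40 → -$1,537.20
  Jul: +$512.40 → -$1,024.80
  Aug: +$512.40 → -$512.40
  Sep: +$512.40 → $0.00
Lowest trial balance = -$2,049.60 (May)
Initial deposit = cushion − low point = $1,024.80 − (-$2,049.60) = $3,074.40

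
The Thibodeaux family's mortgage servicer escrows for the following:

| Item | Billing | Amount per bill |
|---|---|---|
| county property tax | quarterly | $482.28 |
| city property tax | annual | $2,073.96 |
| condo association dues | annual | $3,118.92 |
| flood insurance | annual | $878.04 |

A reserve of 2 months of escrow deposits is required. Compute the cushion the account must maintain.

County property tax: $482.28 × 4 = $1,929.12 annually
City property tax: $2,073.96 annually
Condo association dues: $3,118.92 annually
Flood insurance: $878.04 annually
Total annual escrow = $8,000.04
Monthly = $8,000.04 ÷ 12 = $666.67
Required cushion = 2 × $666.67 = $1,333.34

$1,333.34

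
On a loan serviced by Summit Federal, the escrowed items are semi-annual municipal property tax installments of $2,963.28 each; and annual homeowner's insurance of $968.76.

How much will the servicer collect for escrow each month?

$574.61

Municipal property tax — $2,963.28 × 2 = $5,926.56/yr
Homeowner's insurance — $968.76/yr
Yearly total = $6,895.32
Monthly escrow = $6,895.32 / 12 = $574.61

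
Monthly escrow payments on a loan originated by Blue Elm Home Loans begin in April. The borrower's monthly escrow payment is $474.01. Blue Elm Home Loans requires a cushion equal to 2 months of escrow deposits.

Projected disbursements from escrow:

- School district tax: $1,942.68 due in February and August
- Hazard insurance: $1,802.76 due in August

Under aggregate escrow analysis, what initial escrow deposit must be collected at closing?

$2,323.41

Cushion = 2 × $474.01 = $948.02
Trial balance (start $0, +$474.01 each month, − disbursements):
  Apr: +$474.01 → $474.01
  May: +$474.01 → $948.02
  Jun: +$474.01 → $1,422.03
  Jul: +$474.01 → $1,896.04
  Aug: +$474.01 − $3,745.44 → -$1,375.39
  Sep: +$474.01 → -$901.38
  Oct: +$474.01 → -$427.37
  Nov: +$474.01 → $46.64
  Dec: +$474.01 → $520.65
  Jan: +$474.01 → $994.66
  Feb: +$474.01 − $1,942.68 → -$474.01
  Mar: +$474.01 → $0.00
Lowest trial balance = -$1,375.39 (Aug)
Initial deposit = cushion − low point = $948.02 − (-$1,375.39) = $2,323.41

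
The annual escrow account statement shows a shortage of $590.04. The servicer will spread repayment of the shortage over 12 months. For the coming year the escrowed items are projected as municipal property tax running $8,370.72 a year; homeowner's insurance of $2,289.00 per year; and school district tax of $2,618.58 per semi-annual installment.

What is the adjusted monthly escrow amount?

Municipal property tax = $8,370.72/yr
Homeowner's insurance = $2,289.00/yr
School district tax = $2,618.58 × 2 = $5,237.16/yr
Combined annual = $15,896.88
Monthly escrow = $15,896.88 / 12 = $1,324.74
Monthly shortage recovery: $590.04 ÷ 12 = $49.17
New monthly escrow = $1,324.74 + $49.17 = $1,373.91

$1,373.91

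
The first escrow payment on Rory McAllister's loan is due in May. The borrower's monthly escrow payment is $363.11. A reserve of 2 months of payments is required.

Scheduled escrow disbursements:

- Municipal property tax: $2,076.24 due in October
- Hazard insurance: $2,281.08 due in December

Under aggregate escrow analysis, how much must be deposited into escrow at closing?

Cushion = 2 × $363.11 = $726.22
Trial balance (start $0, +$363.11 each month, − disbursements):
  May: +$363.11 → $363.11
  Jun: +$363.11 → $726.22
  Jul: +$363.11 → $1,089.33
  Aug: +$363.11 → $1,452.44
  Sep: +$363.11 → $1,815.55
  Oct: +$363.11 − $2,076.24 → $102.42
  Nov: +$363.11 → $465.53
  Dec: +$363.11 − $2,281.08 → -$1,452.44
  Jan: +$363.11 → -$1,089.33
  Feb: +$363.11 → -$726.22
  Mar: +$363.11 → -$363.11
  Apr: +$363.11 → $0.00
Lowest trial balance = -$1,452.44 (Dec)
Initial deposit = cushion − low point = $726.22 − (-$1,452.44) = $2,178.66

$2,178.66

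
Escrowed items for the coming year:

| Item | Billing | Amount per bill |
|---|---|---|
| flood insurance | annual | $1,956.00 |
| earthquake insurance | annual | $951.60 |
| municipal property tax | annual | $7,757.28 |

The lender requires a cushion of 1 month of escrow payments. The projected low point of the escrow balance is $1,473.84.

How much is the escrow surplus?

Flood insurance: $1,956.00 per year
Earthquake insurance: $951.60 per year
Municipal property tax: $7,757.28 per year
Yearly total = $1,956.00 + $951.60 + $7,757.28 = $10,664.88
Base monthly escrow = $10,664.88 ÷ 12 = $888.74
Required reserve = 1 × $888.74 = $888.74
Surplus = $1,473.84 − $888.74 = $585.10

$585.10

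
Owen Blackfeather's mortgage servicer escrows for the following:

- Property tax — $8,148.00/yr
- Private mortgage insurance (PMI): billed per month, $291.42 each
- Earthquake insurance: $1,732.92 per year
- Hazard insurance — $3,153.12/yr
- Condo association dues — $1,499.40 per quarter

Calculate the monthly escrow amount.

$1,877.39

Property tax = $8,148.00 annually
Private mortgage insurance (PMI) = $291.42 × 12 = $3,497.04 annually
Earthquake insurance = $1,732.92 annually
Hazard insurance = $3,153.12 annually
Condo association dues = $1,499.40 × 4 = $5,997.60 annually
Combined annual = $8,148.00 + $3,497.04 + $1,732.92 + $3,153.12 + $5,997.60 = $22,528.68
Base monthly escrow = $22,528.68 / 12 = $1,877.39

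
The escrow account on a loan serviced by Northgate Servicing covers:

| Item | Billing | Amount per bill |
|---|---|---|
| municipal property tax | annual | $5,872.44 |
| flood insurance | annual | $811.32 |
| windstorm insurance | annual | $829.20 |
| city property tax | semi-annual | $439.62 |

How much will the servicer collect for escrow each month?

$699.35

Municipal property tax = $5,872.44/yr
Flood insurance = $811.32/yr
Windstorm insurance = $829.20/yr
City property tax = $439.62 × 2 = $879.24/yr
Total annual escrow = $5,872.44 + $811.32 + $829.20 + $879.24 = $8,392.20
Per month = $8,392.20 ÷ 12 = $699.35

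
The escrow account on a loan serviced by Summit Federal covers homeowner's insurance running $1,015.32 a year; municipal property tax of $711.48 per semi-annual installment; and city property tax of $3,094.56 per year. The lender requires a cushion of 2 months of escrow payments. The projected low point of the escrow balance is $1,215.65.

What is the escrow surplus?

$293.51

Homeowner's insurance: $1,015.32/yr
Municipal property tax: $711.48 × 2 = $1,422.96/yr
City property tax: $3,094.56/yr
Total annual escrow = $5,532.84
Base monthly escrow = $5,532.84 ÷ 12 = $461.07
Required reserve = 2 × $461.07 = $922.14
Excess over cushion: $1,215.65 − $922.14 = $293.51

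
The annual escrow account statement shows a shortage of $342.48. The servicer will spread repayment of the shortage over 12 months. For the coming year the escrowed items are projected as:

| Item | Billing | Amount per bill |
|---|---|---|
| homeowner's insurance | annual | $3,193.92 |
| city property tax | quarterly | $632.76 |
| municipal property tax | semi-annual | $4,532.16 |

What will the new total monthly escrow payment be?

Homeowner's insurance — $3,193.92/yr
City property tax — $632.76 × 4 = $2,531.04/yr
Municipal property tax — $4,532.16 × 2 = $9,064.32/yr
Combined annual = $3,193.92 + $2,531.04 + $9,064.32 = $14,789.28
Monthly = $14,789.28 / 12 = $1,232.44
Monthly shortage recovery: $342.48 ÷ 12 = $28.54
New monthly escrow = $1,232.44 + $28.54 = $1,260.98

$1,260.98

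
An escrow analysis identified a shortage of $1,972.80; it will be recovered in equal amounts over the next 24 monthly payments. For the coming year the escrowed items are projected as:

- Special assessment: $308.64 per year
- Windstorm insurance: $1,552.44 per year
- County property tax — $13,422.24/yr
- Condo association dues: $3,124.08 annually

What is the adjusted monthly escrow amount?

$1,616.15

Special assessment: $308.64 per year
Windstorm insurance: $1,552.44 per year
County property tax: $13,422.24 per year
Condo association dues: $3,124.08 per year
Total per year = $18,407.40
Per month = $18,407.40 ÷ 12 = $1,533.95
Shortage spread = $1,972.80 / 24 = $82.20/mo
Adjusted monthly = $1,533.95 + $82.20 = $1,616.15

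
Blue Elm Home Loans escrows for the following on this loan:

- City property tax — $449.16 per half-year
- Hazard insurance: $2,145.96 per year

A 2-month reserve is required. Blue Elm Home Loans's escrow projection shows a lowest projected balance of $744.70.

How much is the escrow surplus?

$237.32

City property tax — $449.16 × 2 = $898.32 annually
Hazard insurance — $2,145.96 annually
Total annual escrow = $3,044.28
Per month = $3,044.28 / 12 = $253.69
Required reserve = 2 × $253.69 = $507.38
Excess over cushion: $744.70 − $507.38 = $237.32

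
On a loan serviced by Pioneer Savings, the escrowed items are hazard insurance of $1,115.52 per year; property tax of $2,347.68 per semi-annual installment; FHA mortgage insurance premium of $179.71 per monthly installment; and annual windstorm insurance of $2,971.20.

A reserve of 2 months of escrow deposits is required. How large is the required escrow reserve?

$1,823.10

Hazard insurance — $1,115.52 per year
Property tax — $2,347.68 × 2 = $4,695.36 per year
FHA mortgage insurance premium — $179.71 × 12 = $2,156.52 per year
Windstorm insurance — $2,971.20 per year
Total annual escrow = $10,938.60
Monthly escrow = $10,938.60 ÷ 12 = $911.55
Reserve = 2 × $911.55 = $1,823.10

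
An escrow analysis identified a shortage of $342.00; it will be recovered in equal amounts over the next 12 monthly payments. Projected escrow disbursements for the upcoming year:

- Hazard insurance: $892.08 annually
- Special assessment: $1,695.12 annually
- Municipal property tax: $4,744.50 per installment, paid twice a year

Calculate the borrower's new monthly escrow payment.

$1,034.85

Hazard insurance = $892.08 per year
Special assessment = $1,695.12 per year
Municipal property tax = $4,744.50 × 2 = $9,489.00 per year
Total annual escrow = $892.08 + $1,695.12 + $9,489.00 = $12,076.20
Monthly escrow = $12,076.20 / 12 = $1,006.35
Shortage spread = $342.00 ÷ 12 = $28.50/mo
Adjusted monthly = $1,006.35 + $28.50 = $1,034.85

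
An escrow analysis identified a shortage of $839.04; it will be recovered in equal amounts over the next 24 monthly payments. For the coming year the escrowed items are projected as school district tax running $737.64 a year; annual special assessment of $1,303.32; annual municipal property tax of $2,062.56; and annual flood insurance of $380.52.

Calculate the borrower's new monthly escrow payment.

$408.63

School district tax: $737.64/yr
Special assessment: $1,303.32/yr
Municipal property tax: $2,062.56/yr
Flood insurance: $380.52/yr
Yearly total = $737.64 + $1,303.32 + $2,062.56 + $380.52 = $4,484.04
Monthly = $4,484.04 ÷ 12 = $373.67
Shortage per month = $839.04 ÷ 24 = $34.96
Adjusted monthly = $373.67 + $34.96 = $408.63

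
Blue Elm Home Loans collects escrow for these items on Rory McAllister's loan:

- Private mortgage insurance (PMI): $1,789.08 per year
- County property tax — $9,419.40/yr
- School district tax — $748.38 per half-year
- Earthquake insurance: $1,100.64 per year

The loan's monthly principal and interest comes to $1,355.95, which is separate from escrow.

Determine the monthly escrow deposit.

$1,150.49

Private mortgage insurance (PMI) = $1,789.08/yr
County property tax = $9,419.40/yr
School district tax = $748.38 × 2 = $1,496.76/yr
Earthquake insurance = $1,100.64/yr
Combined annual = $1,789.08 + $9,419.40 + $1,496.76 + $1,100.64 = $13,805.88
Base monthly escrow = $13,805.88 ÷ 12 = $1,150.49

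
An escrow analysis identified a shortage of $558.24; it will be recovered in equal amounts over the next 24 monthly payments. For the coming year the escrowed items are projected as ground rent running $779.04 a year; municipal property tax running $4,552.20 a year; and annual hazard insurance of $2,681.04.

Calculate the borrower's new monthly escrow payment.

Ground rent = $779.04
Municipal property tax = $4,552.20
Hazard insurance = $2,681.04
Total per year = $779.04 + $4,552.20 + $2,681.04 = $8,012.28
Base monthly escrow = $8,012.28 / 12 = $667.69
Monthly shortage recovery: $558.24 / 24 = $23.26
New monthly escrow = $667.69 + $23.26 = $690.95

$690.95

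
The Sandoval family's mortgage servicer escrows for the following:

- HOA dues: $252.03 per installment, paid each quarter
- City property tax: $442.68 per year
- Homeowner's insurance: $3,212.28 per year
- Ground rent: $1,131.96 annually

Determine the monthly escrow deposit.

HOA dues — $252.03 × 4 = $1,008.12
City property tax — $442.68
Homeowner's insurance — $3,212.28
Ground rent — $1,131.96
Combined annual = $1,008.12 + $442.68 + $3,212.28 + $1,131.96 = $5,795.04
Base monthly escrow = $5,795.04 ÷ 12 = $482.92

$482.92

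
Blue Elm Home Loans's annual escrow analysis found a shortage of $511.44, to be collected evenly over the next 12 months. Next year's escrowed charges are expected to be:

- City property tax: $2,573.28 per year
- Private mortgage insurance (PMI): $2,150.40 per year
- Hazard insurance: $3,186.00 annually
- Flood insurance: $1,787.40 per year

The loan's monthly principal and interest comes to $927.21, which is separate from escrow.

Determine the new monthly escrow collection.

City property tax = $2,573.28
Private mortgage insurance (PMI) = $2,150.40
Hazard insurance = $3,186.00
Flood insurance = $1,787.40
Total per year = $2,573.28 + $2,150.40 + $3,186.00 + $1,787.40 = $9,697.08
Per month = $9,697.08 / 12 = $808.09
Shortage spread = $511.44 / 12 = $42.62/mo
New monthly escrow = $808.09 + $42.62 = $850.71

$850.71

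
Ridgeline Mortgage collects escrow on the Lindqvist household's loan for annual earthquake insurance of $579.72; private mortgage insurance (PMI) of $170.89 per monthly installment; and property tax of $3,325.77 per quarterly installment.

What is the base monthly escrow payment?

$1,327.79

Earthquake insurance = $579.72/yr
Private mortgage insurance (PMI) = $170.89 × 12 = $2,050.68/yr
Property tax = $3,325.77 × 4 = $13,303.08/yr
Combined annual = $579.72 + $2,050.68 + $13,303.08 = $15,933.48
Per month = $15,933.48 / 12 = $1,327.79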